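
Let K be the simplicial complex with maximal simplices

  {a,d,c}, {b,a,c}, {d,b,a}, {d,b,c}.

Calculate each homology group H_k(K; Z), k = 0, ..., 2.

Fix the vertex order a < b < c < d and write every simplex with vertices in increasing order. Then dim K = 2 and the simplices of K are:

  0-simplices (4): a, b, c, d
  1-simplices (6): ab, ac, ad, bc, bd, cd
  2-simplices (4): abc, abd, acd, bcd

giving chain groups C_0 ≅ Z^4, C_1 ≅ Z^6, C_2 ≅ Z^4.

∂_1: C_1 → C_0 sends each edge [p,q] (with p < q) to q − p. For instance
  ∂bc = c − b.
As a 4×6 matrix over Z this has rank 3, with invariant factors (1,1,1).

Boundary ∂_2: C_2 → C_1 acts by ∂[p,q,r] = [q,r] − [p,r] + [p,q]. For instance
  ∂bcd = cd − bd + bc,
  ∂abc = bc − ac + ab.
The resulting 6×4 matrix has rank 3, and its Smith normal form has invariant factors (1,1,1).

From H_k ≅ ker(∂_k) / im(∂_{k+1}) we obtain:

  H_0: rank C_0 − rank ∂_1 = 4 − 3 = 1, and the invariant factors of ∂_1 are all 1, so H_0 ≅ Z.
  H_1: rank ker ∂_1 − rank ∂_2 = (6 − 3) − 3 = 0, and the invariant factors of ∂_2 are all 1, so H_1 ≅ 0.
  H_2: rank ker ∂_2 − rank ∂_3 = (4 − 3) − 0 = 1, and there is no ∂_3, so H_2 ≅ Z.

As a check, the Euler characteristic is 4 − 6 + 4 = 2, which agrees with 1 − 0 + 1 = 2.
(K is a triangulation of the 2-sphere S^2.)

H_0 ≅ Z,  H_1 = 0,  H_2 ≅ Z.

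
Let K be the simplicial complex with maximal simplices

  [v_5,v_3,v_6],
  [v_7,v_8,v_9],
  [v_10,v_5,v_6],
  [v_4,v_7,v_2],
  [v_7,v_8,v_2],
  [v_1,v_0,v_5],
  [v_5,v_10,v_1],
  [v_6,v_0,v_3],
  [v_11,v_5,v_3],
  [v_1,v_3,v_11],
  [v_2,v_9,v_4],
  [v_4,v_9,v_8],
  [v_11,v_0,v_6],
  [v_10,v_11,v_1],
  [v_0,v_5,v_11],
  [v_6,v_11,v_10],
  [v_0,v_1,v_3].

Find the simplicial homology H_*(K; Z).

We work with the vertex ordering v_0 < v_1 < v_2 < v_3 < v_4 < v_5 < v_6 < v_7 < v_8 < v_9 < v_10 < v_11. The simplices of K, each written with vertices in increasing order, are:

  0-simplices (12): [v_0], [v_1], [v_2], [v_3], [v_4], [v_5], [v_6], [v_7], [v_8], [v_9], [v_10], [v_11]
  1-simplices (28): (28 of them)
  2-simplices (17): (17 of them)

Hence C_0 ≅ Z^12, C_1 ≅ Z^28, C_2 ≅ Z^17.

∂_1: C_1 → C_0 maps an edge to its endpoints' difference, ∂[p,q] = q − p. For instance
  ∂[v_2,v_8] = [v_8] − [v_2].
This gives a 12×28 integer matrix of rank 10; reducing to Smith normal form yields diagonal entries (1,1,1,1,1,1,1,1,1,1).

Boundary ∂_2: C_2 → C_1 maps a triangle to the signed sum of its edges. For instance
  ∂[v_5,v_6,v_10] = [v_6,v_10] − [v_5,v_10] + [v_5,v_6],
  ∂[v_2,v_7,v_8] = [v_7,v_8] − [v_2,v_8] + [v_2,v_7].
This gives a 28×17 integer matrix of rank 17; reducing to Smith normal form yields diagonal entries (1,1,1,1,1,1,1,1,1,1,1,1,1,1,1,1,2).

Now H_k = ker ∂_k / im ∂_{k+1}, so:

  H_0: rank C_0 − rank ∂_1 = 12 − 10 = 2, and the invariant factors of ∂_1 are all 1, so H_0 ≅ Z^2.
  H_1: rank ker ∂_1 − rank ∂_2 = (28 − 10) − 17 = 1, and ∂_2 has invariant factor 2 > 1, so H_1 ≅ Z ⊕ Z/2.
  H_2: rank ker ∂_2 − rank ∂_3 = (17 − 17) − 0 = 0, and there is no ∂_3, so H_2 ≅ 0.

H_0 = Z^2,  H_1 = Z ⊕ Z/2,  H_2 = 0.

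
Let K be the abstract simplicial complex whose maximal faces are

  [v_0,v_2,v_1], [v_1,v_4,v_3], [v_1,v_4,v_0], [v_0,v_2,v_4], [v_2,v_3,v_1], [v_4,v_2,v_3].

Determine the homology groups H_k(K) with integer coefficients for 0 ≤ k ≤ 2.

H_0 ≅ Z,  H_1 = 0,  H_2 ≅ Z.

K has 5 vertices, 9 edges, 6 triangles.
rank ∂_0 = 0, rank ∂_1 = 4 ⇒ b_0 = 5 − 0 − 4 = 1; all invariant factors of ∂_1 are 1 so no torsion. So H_0 = Z.
rank ∂_1 = 4, rank ∂_2 = 5 ⇒ b_1 = 9 − 4 − 5 = 0; all invariant factors of ∂_2 are 1 so no torsion. So H_1 = 0.
rank ∂_2 = 5, rank ∂_3 = 0 ⇒ b_2 = 6 − 5 − 0 = 1. So H_2 = Z.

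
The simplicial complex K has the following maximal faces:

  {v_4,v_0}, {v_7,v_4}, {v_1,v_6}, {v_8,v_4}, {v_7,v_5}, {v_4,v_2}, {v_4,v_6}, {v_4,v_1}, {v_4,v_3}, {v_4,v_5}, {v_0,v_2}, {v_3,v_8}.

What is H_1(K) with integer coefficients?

H_1 ≅ Z^4.

Take the total order v_0 < v_1 < v_2 < v_3 < v_4 < v_5 < v_6 < v_7 < v_8 on the vertex set. Then K (dimension 1) consists of the simplices:

  0-simplices (9): [v_0], [v_1], [v_2], [v_3], [v_4], [v_5], [v_6], [v_7], [v_8]
  1-simplices (12): [v_0,v_2], [v_0,v_4], [v_1,v_4], [v_1,v_6], [v_2,v_4], [v_3,v_4], [v_3,v_8], [v_4,v_5], [v_4,v_6], [v_4,v_7], [v_4,v_8], [v_5,v_7]

Hence C_0 ≅ Z^9, C_1 ≅ Z^12.

The boundary map ∂_1: C_1 → C_0 sends each edge [p,q] (with p < q) to q − p. For instance
  ∂[v_0,v_4] = [v_4] − [v_0].
The resulting 9×12 matrix has rank 8, and its Smith normal form has invariant factors (1,1,1,1,1,1,1,1).

Now H_k = ker ∂_k / im ∂_{k+1}, so:

  H_1: rank ker ∂_1 − rank ∂_2 = (12 − 8) − 0 = 4, and there is no ∂_2, so H_1 = Z^4.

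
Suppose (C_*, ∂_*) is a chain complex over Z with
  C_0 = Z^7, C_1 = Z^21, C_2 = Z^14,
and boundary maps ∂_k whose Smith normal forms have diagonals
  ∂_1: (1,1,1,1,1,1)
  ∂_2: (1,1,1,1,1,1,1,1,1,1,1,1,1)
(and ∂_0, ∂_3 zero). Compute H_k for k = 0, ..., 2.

H_0: b_0 = 7 − 0 − 6 = 1; torsion from ∂_1 factors > 1: none. So H_0 ≅ Z.
H_1: b_1 = 21 − 6 − 13 = 2; torsion from ∂_2 factors > 1: none. So H_1 ≅ Z^2.
H_2: b_2 = 14 − 13 − 0 = 1; torsion from ∂_3 factors > 1: none. So H_2 ≅ Z.

H_0 ≅ Z,  H_1 ≅ Z^2,  H_2 ≅ Z.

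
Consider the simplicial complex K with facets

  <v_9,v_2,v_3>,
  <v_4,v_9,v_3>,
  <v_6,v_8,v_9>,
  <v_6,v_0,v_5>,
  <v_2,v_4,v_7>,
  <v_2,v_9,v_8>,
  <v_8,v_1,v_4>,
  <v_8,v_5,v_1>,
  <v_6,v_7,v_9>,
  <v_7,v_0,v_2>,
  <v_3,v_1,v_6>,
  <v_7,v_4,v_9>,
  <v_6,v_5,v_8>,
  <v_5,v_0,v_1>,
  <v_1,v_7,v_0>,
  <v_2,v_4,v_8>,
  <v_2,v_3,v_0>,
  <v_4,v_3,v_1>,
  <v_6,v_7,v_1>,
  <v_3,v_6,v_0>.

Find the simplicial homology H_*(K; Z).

We work with the vertex ordering v_0 < v_1 < v_2 < v_3 < v_4 < v_5 < v_6 < v_7 < v_8 < v_9. The simplices of K, each written with vertices in increasing order, are:

  0-simplices (10): [v_0], [v_1], [v_2], [v_3], [v_4], [v_5], [v_6], [v_7], [v_8], [v_9]
  1-simplices (30): (30 of them)
  2-simplices (20): (20 of them)

giving chain groups C_0 ≅ Z^10, C_1 ≅ Z^30, C_2 ≅ Z^20.

Boundary ∂_1: C_1 → C_0 maps an edge to its endpoints' difference, ∂[p,q] = q − p. For instance
  ∂[v_4,v_9] = [v_9] − [v_4].
The 10×30 boundary matrix has rank 9 and Smith normal form diag(1,1,1,1,1,1,1,1,1).

∂_2: C_2 → C_1 sends each 2-simplex [p,q,r] to [q,r] − [p,r] + [p,q]. For instance
  ∂[v_2,v_4,v_7] = [v_4,v_7] − [v_2,v_7] + [v_2,v_4],
  ∂[v_3,v_4,v_9] = [v_4,v_9] − [v_3,v_9] + [v_3,v_4].
This gives a 30×20 integer matrix of rank 20; reducing to Smith normal form yields diagonal entries (1,1,1,1,1,1,1,1,1,1,1,1,1,1,1,1,1,1,1,2).

From H_k ≅ ker(∂_k) / im(∂_{k+1}) we obtain:

  H_0: rank C_0 − rank ∂_1 = 10 − 9 = 1, and the invariant factors of ∂_1 are all 1, so H_0 = Z.
  H_1: rank ker ∂_1 − rank ∂_2 = (30 − 9) − 20 = 1, and ∂_2 has invariant factor 2 > 1, so H_1 = Z ⊕ Z/2.
  H_2: rank ker ∂_2 − rank ∂_3 = (20 − 20) − 0 = 0, and there is no ∂_3, so H_2 = 0.

H_0 ≅ Z,  H_1 ≅ Z ⊕ Z/2,  H_2 = 0.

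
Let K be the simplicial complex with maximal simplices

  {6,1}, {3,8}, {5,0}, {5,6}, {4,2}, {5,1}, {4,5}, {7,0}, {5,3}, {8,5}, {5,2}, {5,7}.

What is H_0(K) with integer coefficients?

H_0 = Z.

K has 9 vertices, 12 edges.
rank ∂_0 = 0, rank ∂_1 = 8 ⇒ b_0 = 9 − 0 − 8 = 1; all invariant factors of ∂_1 are 1 so no torsion. So H_0 ≅ Z.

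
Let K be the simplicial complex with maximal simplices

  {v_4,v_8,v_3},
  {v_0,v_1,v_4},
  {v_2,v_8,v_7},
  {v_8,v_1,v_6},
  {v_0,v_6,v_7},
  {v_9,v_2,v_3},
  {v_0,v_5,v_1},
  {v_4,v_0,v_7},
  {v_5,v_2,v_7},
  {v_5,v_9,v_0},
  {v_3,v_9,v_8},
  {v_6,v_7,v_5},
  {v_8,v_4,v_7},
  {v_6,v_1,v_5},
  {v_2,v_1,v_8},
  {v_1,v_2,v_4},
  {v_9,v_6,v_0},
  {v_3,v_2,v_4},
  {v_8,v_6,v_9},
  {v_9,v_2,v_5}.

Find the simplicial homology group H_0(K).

H_0 = Z.

Fix the vertex order v_0 < v_1 < v_2 < v_3 < v_4 < v_5 < v_6 < v_7 < v_8 < v_9 and write every simplex with vertices in increasing order. Then dim K = 2 and the simplices of K are:

  0-simplices (10): [v_0], [v_1], [v_2], [v_3], [v_4], [v_5], [v_6], [v_7], [v_8], [v_9]
  1-simplices (30): (30 of them)
  2-simplices (20): (20 of them)

Hence C_0 ≅ Z^10, C_1 ≅ Z^30, C_2 ≅ Z^20.

The boundary map ∂_1: C_1 → C_0 sends each edge [p,q] (with p < q) to q − p.
The 10×30 boundary matrix has rank 9 and Smith normal form diag(1,1,1,1,1,1,1,1,1).

Boundary ∂_2: C_2 → C_1 maps a triangle to the signed sum of its edges. For instance
  ∂[v_4,v_7,v_8] = [v_7,v_8] − [v_4,v_8] + [v_4,v_7],
  ∂[v_5,v_6,v_7] = [v_6,v_7] − [v_5,v_7] + [v_5,v_6].
As a 30×20 matrix over Z this has rank 20, with invariant factors (1,1,1,1,1,1,1,1,1,1,1,1,1,1,1,1,1,1,1,2).

Reading off H_k = ker ∂_k / im ∂_{k+1}:

  H_0: rank C_0 − rank ∂_1 = 10 − 9 = 1, and the invariant factors of ∂_1 are all 1, so H_0 = Z.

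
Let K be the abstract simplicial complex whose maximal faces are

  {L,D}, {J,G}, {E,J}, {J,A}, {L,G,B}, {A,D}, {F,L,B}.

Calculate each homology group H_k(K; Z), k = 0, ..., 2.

H_0 = Z,  H_1 = Z,  H_2 = 0.

Order the vertices as A < B < D < E < F < G < J < L. Listing each simplex with vertices in this order, K has dimension 2 with simplices:

  0-simplices (8): A, B, D, E, F, G, J, L
  1-simplices (10): AD, AJ, BF, BG, BL, DL, EJ, FL, GJ, GL
  2-simplices (2): BFL, BGL

giving chain groups C_0 ≅ Z^8, C_1 ≅ Z^10, C_2 ≅ Z^2.

Boundary ∂_1: C_1 → C_0 maps an edge to its endpoints' difference, ∂[p,q] = q − p.
The resulting 8×10 matrix has rank 7, and its Smith normal form has invariant factors (1,1,1,1,1,1,1).

The boundary map ∂_2: C_2 → C_1 sends each 2-simplex [p,q,r] to [q,r] − [p,r] + [p,q]. For instance
  ∂BGL = GL − BL + BG,
  ∂BFL = FL − BL + BF.
The resulting 10×2 matrix has rank 2, and its Smith normal form has invariant factors (1,1).

From H_k ≅ ker(∂_k) / im(∂_{k+1}) we obtain:

  H_0: rank C_0 − rank ∂_1 = 8 − 7 = 1, and the invariant factors of ∂_1 are all 1, so H_0 ≅ Z.
  H_1: rank ker ∂_1 − rank ∂_2 = (10 − 7) − 2 = 1, and the invariant factors of ∂_2 are all 1, so H_1 ≅ Z.
  H_2: rank ker ∂_2 − rank ∂_3 = (2 − 2) − 0 = 0, and there is no ∂_3, so H_2 ≅ 0.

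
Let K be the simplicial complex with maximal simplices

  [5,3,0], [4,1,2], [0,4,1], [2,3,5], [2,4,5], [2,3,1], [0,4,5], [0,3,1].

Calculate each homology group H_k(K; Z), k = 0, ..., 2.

H_0 ≅ Z,  H_1 = 0,  H_2 ≅ Z.

Fix the vertex order 0 < 1 < 2 < 3 < 4 < 5 and write every simplex with vertices in increasing order. Then dim K = 2 and the simplices of K are:

  0-simplices (6): [0], [1], [2], [3], [4], [5]
  1-simplices (12): [0,1], [0,3], [0,4], [0,5], [1,2], [1,3], [1,4], [2,3], [2,4], [2,5], [3,5], [4,5]
  2-simplices (8): [0,1,3], [0,1,4], [0,3,5], [0,4,5], [1,2,3], [1,2,4], [2,3,5], [2,4,5]

so the chain groups are C_0 ≅ Z^6, C_1 ≅ Z^12, C_2 ≅ Z^8.

∂_1: C_1 → C_0 sends each edge [p,q] (with p < q) to q − p.
The resulting 6×12 matrix has rank 5, and its Smith normal form has invariant factors (1,1,1,1,1).

∂_2: C_2 → C_1 maps a triangle to the signed sum of its edges. For instance
  ∂[0,3,5] = [3,5] − [0,5] + [0,3],
  ∂[0,4,5] = [4,5] − [0,5] + [0,4].
This gives a 12×8 integer matrix of rank 7; reducing to Smith normal form yields diagonal entries (1,1,1,1,1,1,1).

Now H_k = ker ∂_k / im ∂_{k+1}, so:

  H_0: rank C_0 − rank ∂_1 = 6 − 5 = 1, and the invariant factors of ∂_1 are all 1, so H_0 = Z.
  H_1: rank ker ∂_1 − rank ∂_2 = (12 − 5) − 7 = 0, and the invariant factors of ∂_2 are all 1, so H_1 = 0.
  H_2: rank ker ∂_2 − rank ∂_3 = (8 − 7) − 0 = 1, and there is no ∂_3, so H_2 = Z.

As a check, the Euler characteristic is 6 − 12 + 8 = 2, which agrees with 1 − 0 + 1 = 2.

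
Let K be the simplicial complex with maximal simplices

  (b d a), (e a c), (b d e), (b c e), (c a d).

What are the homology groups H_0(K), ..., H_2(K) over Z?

H_0 ≅ Z,  H_1 ≅ Z,  H_2 = 0.

Order the vertices as a < b < c < d < e. Listing each simplex with vertices in this order, K has dimension 2 with simplices:

  0-simplices (5): a, b, c, d, e
  1-simplices (10): ab, ac, ad, ae, bc, bd, be, cd, ce, de
  2-simplices (5): abd, acd, ace, bce, bde

giving chain groups C_0 ≅ Z^5, C_1 ≅ Z^10, C_2 ≅ Z^5.

Boundary ∂_1: C_1 → C_0 maps an edge to its endpoints' difference, ∂[p,q] = q − p.
As a 5×10 matrix over Z this has rank 4, with invariant factors (1,1,1,1).

Boundary ∂_2: C_2 → C_1 maps a triangle to the signed sum of its edges. For instance
  ∂ace = ce − ae + ac,
  ∂bce = ce − be + bc.
This gives a 10×5 integer matrix of rank 5; reducing to Smith normal form yields diagonal entries (1,1,1,1,1).

Now H_k = ker ∂_k / im ∂_{k+1}, so:

  H_0: rank C_0 − rank ∂_1 = 5 − 4 = 1, and the invariant factors of ∂_1 are all 1, so H_0 = Z.
  H_1: rank ker ∂_1 − rank ∂_2 = (10 − 4) − 5 = 1, and the invariant factors of ∂_2 are all 1, so H_1 = Z.
  H_2: rank ker ∂_2 − rank ∂_3 = (5 − 5) − 0 = 0, and there is no ∂_3, so H_2 = 0.

As a check, the Euler characteristic is 5 − 10 + 5 = 0, which agrees with 1 − 1 + 0 = 0.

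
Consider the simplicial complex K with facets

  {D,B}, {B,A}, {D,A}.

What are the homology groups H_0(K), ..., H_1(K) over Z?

Order the vertices as A < B < D. Listing each simplex with vertices in this order, K has dimension 1 with simplices:

  0-simplices (3): A, B, D
  1-simplices (3): AB, AD, BD

giving chain groups C_0 ≅ Z^3, C_1 ≅ Z^3.

Boundary ∂_1: C_1 → C_0 is given by ∂[p,q] = [q] − [p].
The resulting 3×3 matrix has rank 2, and its Smith normal form has invariant factors (1,1).

From H_k ≅ ker(∂_k) / im(∂_{k+1}) we obtain:

  H_0: rank C_0 − rank ∂_1 = 3 − 2 = 1, and the invariant factors of ∂_1 are all 1, so H_0 = Z.
  H_1: rank ker ∂_1 − rank ∂_2 = (3 − 2) − 0 = 1, and there is no ∂_2, so H_1 = Z.

H_0 = Z,  H_1 = Z.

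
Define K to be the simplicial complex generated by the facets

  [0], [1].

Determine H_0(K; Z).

H_0 = Z^2.

Take the total order 0 < 1 on the vertex set. Then K (dimension 0) consists of the simplices:

  0-simplices (2): [0], [1]

so the chain groups are C_0 ≅ Z^2.

Computing H_k = (kernel of ∂_k) / (image of ∂_{k+1}):

  H_0: rank C_0 − rank ∂_1 = 2 − 0 = 2, and there is no ∂_1, so H_0 = Z^2.

(K is a triangulation of a set of 2 points.)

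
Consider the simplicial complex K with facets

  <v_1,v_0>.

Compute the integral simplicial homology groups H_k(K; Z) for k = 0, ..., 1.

Order the vertices as v_0 < v_1. Listing each simplex with vertices in this order, K has dimension 1 with simplices:

  0-simplices (2): [v_0], [v_1]
  1-simplices (1): [v_0,v_1]

so the chain groups are C_0 ≅ Z^2, C_1 ≅ Z^1.

∂_1: C_1 → C_0 maps an edge to its endpoints' difference, ∂[p,q] = q − p.
The resulting 2×1 matrix has rank 1, and its Smith normal form has invariant factors (1).

Now H_k = ker ∂_k / im ∂_{k+1}, so:

  H_0: rank C_0 − rank ∂_1 = 2 − 1 = 1, and the invariant factors of ∂_1 are all 1, so H_0 ≅ Z.
  H_1: rank ker ∂_1 − rank ∂_2 = (1 − 1) − 0 = 0, and there is no ∂_2, so H_1 ≅ 0.

H_0 = Z,  H_1 = 0.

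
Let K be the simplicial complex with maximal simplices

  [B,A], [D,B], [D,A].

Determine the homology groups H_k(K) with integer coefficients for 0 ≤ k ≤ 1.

H_0 = Z,  H_1 = Z.

We work with the vertex ordering A < B < D. The simplices of K, each written with vertices in increasing order, are:

  0-simplices (3): A, B, D
  1-simplices (3): AB, AD, BD

so the chain groups are C_0 ≅ Z^3, C_1 ≅ Z^3.

The boundary map ∂_1: C_1 → C_0 maps an edge to its endpoints' difference, ∂[p,q] = q − p. For instance
  ∂AD = D − A.
This gives a 3×3 integer matrix of rank 2; reducing to Smith normal form yields diagonal entries (1,1).

Computing H_k = (kernel of ∂_k) / (image of ∂_{k+1}):

  H_0: rank C_0 − rank ∂_1 = 3 − 2 = 1, and the invariant factors of ∂_1 are all 1, so H_0 = Z.
  H_1: rank ker ∂_1 − rank ∂_2 = (3 − 2) − 0 = 1, and there is no ∂_2, so H_1 = Z.

As a check, the Euler characteristic is 3 − 3 = 0, which agrees with 1 − 1 = 0.
(K is a triangulation of the circle S^1.)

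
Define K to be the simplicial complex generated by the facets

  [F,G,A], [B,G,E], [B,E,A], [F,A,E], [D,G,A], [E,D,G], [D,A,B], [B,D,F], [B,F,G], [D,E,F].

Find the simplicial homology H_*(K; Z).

We work with the vertex ordering A < B < D < E < F < G. The simplices of K, each written with vertices in increasing order, are:

  0-simplices (6): A, B, D, E, F, G
  1-simplices (15): AB, AD, AE, AF, AG, BD, BE, BF, BG, DE, DF, DG, EF, EG, FG
  2-simplices (10): ABD, ABE, ADG, AEF, AFG, BDF, BEG, BFG, DEF, DEG

Hence C_0 ≅ Z^6, C_1 ≅ Z^15, C_2 ≅ Z^10.

∂_1: C_1 → C_0 sends each edge [p,q] (with p < q) to q − p. For instance
  ∂AD = D − A.
This gives a 6×15 integer matrix of rank 5; reducing to Smith normal form yields diagonal entries (1,1,1,1,1).

Boundary ∂_2: C_2 → C_1 maps a triangle to the signed sum of its edges. For instance
  ∂BFG = FG − BG + BF,
  ∂AFG = FG − AG + AF.
The 15×10 boundary matrix has rank 10 and Smith normal form diag(1,1,1,1,1,1,1,1,1,2).

From H_k ≅ ker(∂_k) / im(∂_{k+1}) we obtain:

  H_0: rank C_0 − rank ∂_1 = 6 − 5 = 1, and the invariant factors of ∂_1 are all 1, so H_0 = Z.
  H_1: rank ker ∂_1 − rank ∂_2 = (15 − 5) − 10 = 0, and ∂_2 has invariant factor 2 > 1, so H_1 = Z_2.
  H_2: rank ker ∂_2 − rank ∂_3 = (10 − 10) − 0 = 0, and there is no ∂_3, so H_2 = 0.

As a check, the Euler characteristic is 6 − 15 + 10 = 1, which agrees with 1 − 0 + 0 = 1.
(K is a triangulation of the real projective plane RP^2.)

H_0 ≅ Z,  H_1 ≅ Z_2,  H_2 = 0.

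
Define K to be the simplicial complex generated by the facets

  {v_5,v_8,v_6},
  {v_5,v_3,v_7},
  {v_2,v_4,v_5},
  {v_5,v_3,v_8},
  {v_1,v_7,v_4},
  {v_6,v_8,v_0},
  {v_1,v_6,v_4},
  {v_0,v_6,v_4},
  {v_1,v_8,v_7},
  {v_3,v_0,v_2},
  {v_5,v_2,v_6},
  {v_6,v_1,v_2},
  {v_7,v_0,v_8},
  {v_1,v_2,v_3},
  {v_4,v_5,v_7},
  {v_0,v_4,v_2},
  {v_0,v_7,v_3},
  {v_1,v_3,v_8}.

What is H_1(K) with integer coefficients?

K has 9 vertices, 27 edges, 18 triangles.
rank ∂_1 = 8, rank ∂_2 = 18 ⇒ b_1 = 27 − 8 − 18 = 1; ∂_2 has invariant factor(s) [2] giving torsion. So H_1 = Z ⊕ Z/2Z.

H_1 ≅ Z ⊕ Z/2Z.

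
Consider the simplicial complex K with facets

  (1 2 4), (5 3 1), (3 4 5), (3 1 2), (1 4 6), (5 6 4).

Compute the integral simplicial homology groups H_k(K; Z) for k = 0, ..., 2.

H_0 = Z,  H_1 = Z,  H_2 = 0.

We work with the vertex ordering 1 < 2 < 3 < 4 < 5 < 6. The simplices of K, each written with vertices in increasing order, are:

  0-simplices (6): [1], [2], [3], [4], [5], [6]
  1-simplices (12): [1,2], [1,3], [1,4], [1,5], [1,6], [2,3], [2,4], [3,4], [3,5], [4,5], [4,6], [5,6]
  2-simplices (6): [1,2,3], [1,2,4], [1,3,5], [1,4,6], [3,4,5], [4,5,6]

giving chain groups C_0 ≅ Z^6, C_1 ≅ Z^12, C_2 ≅ Z^6.

The boundary map ∂_1: C_1 → C_0 sends each edge [p,q] (with p < q) to q − p.
This gives a 6×12 integer matrix of rank 5; reducing to Smith normal form yields diagonal entries (1,1,1,1,1).

The boundary map ∂_2: C_2 → C_1 maps a triangle to the signed sum of its edges. For instance
  ∂[1,2,3] = [2,3] − [1,3] + [1,2],
  ∂[4,5,6] = [5,6] − [4,6] + [4,5].
The resulting 12×6 matrix has rank 6, and its Smith normal form has invariant factors (1,1,1,1,1,1).

Reading off H_k = ker ∂_k / im ∂_{k+1}:

  H_0: rank C_0 − rank ∂_1 = 6 − 5 = 1, and the invariant factors of ∂_1 are all 1, so H_0 = Z.
  H_1: rank ker ∂_1 − rank ∂_2 = (12 − 5) − 6 = 1, and the invariant factors of ∂_2 are all 1, so H_1 = Z.
  H_2: rank ker ∂_2 − rank ∂_3 = (6 − 6) − 0 = 0, and there is no ∂_3, so H_2 = 0.

As a check, the Euler characteristic is 6 − 12 + 6 = 0, which agrees with 1 − 1 + 0 = 0.
(K is a triangulation of the cylinder S^1 x I.)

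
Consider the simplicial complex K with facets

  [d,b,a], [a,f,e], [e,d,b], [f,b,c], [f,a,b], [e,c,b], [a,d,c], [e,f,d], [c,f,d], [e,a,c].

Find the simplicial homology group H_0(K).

Fix the vertex order a < b < c < d < e < f and write every simplex with vertices in increasing order. Then dim K = 2 and the simplices of K are:

  0-simplices (6): a, b, c, d, e, f
  1-simplices (15): ab, ac, ad, ae, af, bc, bd, be, bf, cd, ce, cf, de, df, ef
  2-simplices (10): abd, abf, acd, ace, aef, bce, bcf, bde, cdf, def

Hence C_0 ≅ Z^6, C_1 ≅ Z^15, C_2 ≅ Z^10.

∂_1: C_1 → C_0 sends each edge [p,q] (with p < q) to q − p. For instance
  ∂ef = f − e.
This gives a 6×15 integer matrix of rank 5; reducing to Smith normal form yields diagonal entries (1,1,1,1,1).

∂_2: C_2 → C_1 sends each 2-simplex [p,q,r] to [q,r] − [p,r] + [p,q]. For instance
  ∂bcf = cf − bf + bc,
  ∂aef = ef − af + ae.
The 15×10 boundary matrix has rank 10 and Smith normal form diag(1,1,1,1,1,1,1,1,1,2).

Computing H_k = (kernel of ∂_k) / (image of ∂_{k+1}):

  H_0: rank C_0 − rank ∂_1 = 6 − 5 = 1, and the invariant factors of ∂_1 are all 1, so H_0 = Z.

H_0 ≅ Z.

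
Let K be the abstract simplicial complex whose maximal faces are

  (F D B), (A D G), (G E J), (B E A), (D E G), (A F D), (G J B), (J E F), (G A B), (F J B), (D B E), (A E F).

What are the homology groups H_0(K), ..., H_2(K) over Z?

H_0 = Z,  H_1 = Z/2,  H_2 = 0.

Take the total order A < B < D < E < F < G < J on the vertex set. Then K (dimension 2) consists of the simplices:

  0-simplices (7): A, B, D, E, F, G, J
  1-simplices (18): AB, AD, AE, AF, AG, BD, BE, BF, BG, BJ, DE, DF, DG, EF, EG, EJ, FJ, GJ
  2-simplices (12): ABE, ABG, ADF, ADG, AEF, BDE, BDF, BFJ, BGJ, DEG, EFJ, EGJ

so the chain groups are C_0 ≅ Z^7, C_1 ≅ Z^18, C_2 ≅ Z^12.

∂_1: C_1 → C_0 is given by ∂[p,q] = [q] − [p]. For instance
  ∂BJ = J − B.
This gives a 7×18 integer matrix of rank 6; reducing to Smith normal form yields diagonal entries (1,1,1,1,1,1).

∂_2: C_2 → C_1 maps a triangle to the signed sum of its edges. For instance
  ∂EFJ = FJ − EJ + EF,
  ∂AEF = EF − AF + AE.
This gives a 18×12 integer matrix of rank 12; reducing to Smith normal form yields diagonal entries (1,1,1,1,1,1,1,1,1,1,1,2).

From H_k ≅ ker(∂_k) / im(∂_{k+1}) we obtain:

  H_0: rank C_0 − rank ∂_1 = 7 − 6 = 1, and the invariant factors of ∂_1 are all 1, so H_0 = Z.
  H_1: rank ker ∂_1 − rank ∂_2 = (18 − 6) − 12 = 0, and ∂_2 has invariant factor 2 > 1, so H_1 = Z/2.
  H_2: rank ker ∂_2 − rank ∂_3 = (12 − 12) − 0 = 0, and there is no ∂_3, so H_2 = 0.

(K is a triangulation of the real projective plane RP^2.)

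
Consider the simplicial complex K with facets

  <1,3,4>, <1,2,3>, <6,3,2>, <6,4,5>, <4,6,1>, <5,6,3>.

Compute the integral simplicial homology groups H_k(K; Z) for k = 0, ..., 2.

Take the total order 1 < 2 < 3 < 4 < 5 < 6 on the vertex set. Then K (dimension 2) consists of the simplices:

  0-simplices (6): [1], [2], [3], [4], [5], [6]
  1-simplices (12): [1,2], [1,3], [1,4], [1,6], [2,3], [2,6], [3,4], [3,5], [3,6], [4,5], [4,6], [5,6]
  2-simplices (6): [1,2,3], [1,3,4], [1,4,6], [2,3,6], [3,5,6], [4,5,6]

so the chain groups are C_0 ≅ Z^6, C_1 ≅ Z^12, C_2 ≅ Z^6.

Boundary ∂_1: C_1 → C_0 maps an edge to its endpoints' difference, ∂[p,q] = q − p. For instance
  ∂[1,3] = [3] − [1].
This gives a 6×12 integer matrix of rank 5; reducing to Smith normal form yields diagonal entries (1,1,1,1,1).

Boundary ∂_2: C_2 → C_1 sends each 2-simplex [p,q,r] to [q,r] − [p,r] + [p,q]. For instance
  ∂[1,2,3] = [2,3] − [1,3] + [1,2],
  ∂[4,5,6] = [5,6] − [4,6] + [4,5].
The resulting 12×6 matrix has rank 6, and its Smith normal form has invariant factors (1,1,1,1,1,1).

From H_k ≅ ker(∂_k) / im(∂_{k+1}) we obtain:

  H_0: rank C_0 − rank ∂_1 = 6 − 5 = 1, and the invariant factors of ∂_1 are all 1, so H_0 ≅ Z.
  H_1: rank ker ∂_1 − rank ∂_2 = (12 − 5) − 6 = 1, and the invariant factors of ∂_2 are all 1, so H_1 ≅ Z.
  H_2: rank ker ∂_2 − rank ∂_3 = (6 − 6) − 0 = 0, and there is no ∂_3, so H_2 ≅ 0.

(K is a triangulation of the cylinder S^1 x I.)

H_0 = Z,  H_1 = Z,  H_2 = 0.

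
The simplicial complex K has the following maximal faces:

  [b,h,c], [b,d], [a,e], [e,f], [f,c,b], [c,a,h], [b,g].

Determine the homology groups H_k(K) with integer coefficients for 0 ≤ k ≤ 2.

H_0 ≅ Z,  H_1 ≅ Z,  H_2 = 0.

Order the vertices as a < b < c < d < e < f < g < h. Listing each simplex with vertices in this order, K has dimension 2 with simplices:

  0-simplices (8): a, b, c, d, e, f, g, h
  1-simplices (11): ac, ae, ah, bc, bd, bf, bg, bh, cf, ch, ef
  2-simplices (3): ach, bcf, bch

Hence C_0 ≅ Z^8, C_1 ≅ Z^11, C_2 ≅ Z^3.

∂_1: C_1 → C_0 is given by ∂[p,q] = [q] − [p]. For instance
  ∂bf = f − b.
This gives a 8×11 integer matrix of rank 7; reducing to Smith normal form yields diagonal entries (1,1,1,1,1,1,1).

The boundary map ∂_2: C_2 → C_1 sends each 2-simplex [p,q,r] to [q,r] − [p,r] + [p,q]. For instance
  ∂bcf = cf − bf + bc,
  ∂bch = ch − bh + bc.
The resulting 11×3 matrix has rank 3, and its Smith normal form has invariant factors (1,1,1).

Reading off H_k = ker ∂_k / im ∂_{k+1}:

  H_0: rank C_0 − rank ∂_1 = 8 − 7 = 1, and the invariant factors of ∂_1 are all 1, so H_0 ≅ Z.
  H_1: rank ker ∂_1 − rank ∂_2 = (11 − 7) − 3 = 1, and the invariant factors of ∂_2 are all 1, so H_1 ≅ Z.
  H_2: rank ker ∂_2 − rank ∂_3 = (3 − 3) − 0 = 0, and there is no ∂_3, so H_2 ≅ 0.

As a check, the Euler characteristic is 8 − 11 + 3 = 0, which agrees with 1 − 1 + 0 = 0.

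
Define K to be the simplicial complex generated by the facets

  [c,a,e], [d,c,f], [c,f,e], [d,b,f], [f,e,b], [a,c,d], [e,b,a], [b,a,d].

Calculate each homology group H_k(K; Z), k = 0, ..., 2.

H_0 ≅ Z,  H_1 = 0,  H_2 ≅ Z.

Fix the vertex order a < b < c < d < e < f and write every simplex with vertices in increasing order. Then dim K = 2 and the simplices of K are:

  0-simplices (6): a, b, c, d, e, f
  1-simplices (12): ab, ac, ad, ae, bd, be, bf, cd, ce, cf, df, ef
  2-simplices (8): abd, abe, acd, ace, bdf, bef, cdf, cef

giving chain groups C_0 ≅ Z^6, C_1 ≅ Z^12, C_2 ≅ Z^8.

The boundary map ∂_1: C_1 → C_0 sends each edge [p,q] (with p < q) to q − p. For instance
  ∂be = e − b.
As a 6×12 matrix over Z this has rank 5, with invariant factors (1,1,1,1,1).

Boundary ∂_2: C_2 → C_1 maps a triangle to the signed sum of its edges. For instance
  ∂ace = ce − ae + ac,
  ∂acd = cd − ad + ac.
The 12×8 boundary matrix has rank 7 and Smith normal form diag(1,1,1,1,1,1,1).

From H_k ≅ ker(∂_k) / im(∂_{k+1}) we obtain:

  H_0: rank C_0 − rank ∂_1 = 6 − 5 = 1, and the invariant factors of ∂_1 are all 1, so H_0 ≅ Z.
  H_1: rank ker ∂_1 − rank ∂_2 = (12 − 5) − 7 = 0, and the invariant factors of ∂_2 are all 1, so H_1 ≅ 0.
  H_2: rank ker ∂_2 − rank ∂_3 = (8 − 7) − 0 = 1, and there is no ∂_3, so H_2 ≅ Z.

As a check, the Euler characteristic is 6 − 12 + 8 = 2, which agrees with 1 − 0 + 1 = 2.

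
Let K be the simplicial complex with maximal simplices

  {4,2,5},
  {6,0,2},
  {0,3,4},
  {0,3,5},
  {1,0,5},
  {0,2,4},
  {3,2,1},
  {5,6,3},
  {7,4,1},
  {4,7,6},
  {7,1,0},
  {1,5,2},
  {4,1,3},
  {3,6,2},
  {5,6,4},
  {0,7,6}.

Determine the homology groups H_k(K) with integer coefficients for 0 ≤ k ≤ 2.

Fix the vertex order 0 < 1 < 2 < 3 < 4 < 5 < 6 < 7 and write every simplex with vertices in increasing order. Then dim K = 2 and the simplices of K are:

  0-simplices (8): [0], [1], [2], [3], [4], [5], [6], [7]
  1-simplices (24): (24 of them)
  2-simplices (16): [0,1,5], [0,1,7], [0,2,4], [0,2,6], [0,3,4], [0,3,5], [0,6,7], [1,2,3], [1,2,5], [1,3,4], [1,4,7], [2,3,6], [2,4,5], [3,5,6], [4,5,6], [4,6,7]

giving chain groups C_0 ≅ Z^8, C_1 ≅ Z^24, C_2 ≅ Z^16.

∂_1: C_1 → C_0 sends each edge [p,q] (with p < q) to q − p. For instance
  ∂[1,3] = [3] − [1].
This gives a 8×24 integer matrix of rank 7; reducing to Smith normal form yields diagonal entries (1,1,1,1,1,1,1).

The boundary map ∂_2: C_2 → C_1 maps a triangle to the signed sum of its edges. For instance
  ∂[0,6,7] = [6,7] − [0,7] + [0,6],
  ∂[4,5,6] = [5,6] − [4,6] + [4,5].
The 24×16 boundary matrix has rank 15 and Smith normal form diag(1,1,1,1,1,1,1,1,1,1,1,1,1,1,1).

Now H_k = ker ∂_k / im ∂_{k+1}, so:

  H_0: rank C_0 − rank ∂_1 = 8 − 7 = 1, and the invariant factors of ∂_1 are all 1, so H_0 = Z.
  H_1: rank ker ∂_1 − rank ∂_2 = (24 − 7) − 15 = 2, and the invariant factors of ∂_2 are all 1, so H_1 = Z^2.
  H_2: rank ker ∂_2 − rank ∂_3 = (16 − 15) − 0 = 1, and there is no ∂_3, so H_2 = Z.

H_0 = Z,  H_1 = Z^2,  H_2 = Z.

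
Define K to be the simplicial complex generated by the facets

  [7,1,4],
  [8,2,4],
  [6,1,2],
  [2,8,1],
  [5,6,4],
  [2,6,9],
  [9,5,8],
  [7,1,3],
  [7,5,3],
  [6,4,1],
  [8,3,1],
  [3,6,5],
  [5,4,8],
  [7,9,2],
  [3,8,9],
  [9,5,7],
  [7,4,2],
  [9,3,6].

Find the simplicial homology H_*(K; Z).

Fix the vertex order 1 < 2 < 3 < 4 < 5 < 6 < 7 < 8 < 9 and write every simplex with vertices in increasing order. Then dim K = 2 and the simplices of K are:

  0-simplices (9): [1], [2], [3], [4], [5], [6], [7], [8], [9]
  1-simplices (27): (27 of them)
  2-simplices (18): [1,2,6], [1,2,8], [1,3,7], [1,3,8], [1,4,6], [1,4,7], [2,4,7], [2,4,8], [2,6,9], [2,7,9], [3,5,6], [3,5,7], [3,6,9], [3,8,9], [4,5,6], [4,5,8], [5,7,9], [5,8,9]

Hence C_0 ≅ Z^9, C_1 ≅ Z^27, C_2 ≅ Z^18.

Boundary ∂_1: C_1 → C_0 sends each edge [p,q] (with p < q) to q − p. For instance
  ∂[8,9] = [9] − [8].
The resulting 9×27 matrix has rank 8, and its Smith normal form has invariant factors (1,1,1,1,1,1,1,1).

∂_2: C_2 → C_1 maps a triangle to the signed sum of its edges. For instance
  ∂[4,5,6] = [5,6] − [4,6] + [4,5],
  ∂[1,2,6] = [2,6] − [1,6] + [1,2].
The resulting 27×18 matrix has rank 18, and its Smith normal form has invariant factors (1,1,1,1,1,1,1,1,1,1,1,1,1,1,1,1,1,2).

From H_k ≅ ker(∂_k) / im(∂_{k+1}) we obtain:

  H_0: rank C_0 − rank ∂_1 = 9 − 8 = 1, and the invariant factors of ∂_1 are all 1, so H_0 ≅ Z.
  H_1: rank ker ∂_1 − rank ∂_2 = (27 − 8) − 18 = 1, and ∂_2 has invariant factor 2 > 1, so H_1 ≅ Z ⊕ Z/2.
  H_2: rank ker ∂_2 − rank ∂_3 = (18 − 18) − 0 = 0, and there is no ∂_3, so H_2 ≅ 0.

(K is a triangulation of the Klein bottle.)

H_0 ≅ Z,  H_1 ≅ Z ⊕ Z/2,  H_2 = 0.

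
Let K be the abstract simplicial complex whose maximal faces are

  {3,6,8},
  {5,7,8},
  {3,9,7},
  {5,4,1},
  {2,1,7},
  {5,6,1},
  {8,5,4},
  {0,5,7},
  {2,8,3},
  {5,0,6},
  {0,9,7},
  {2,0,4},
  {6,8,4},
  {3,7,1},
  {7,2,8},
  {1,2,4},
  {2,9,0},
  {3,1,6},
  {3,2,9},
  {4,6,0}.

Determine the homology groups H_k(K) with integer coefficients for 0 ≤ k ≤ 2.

H_0 ≅ Z,  H_1 ≅ Z × Z/2,  H_2 = 0.

Fix the vertex order 0 < 1 < 2 < 3 < 4 < 5 < 6 < 7 < 8 < 9 and write every simplex with vertices in increasing order. Then dim K = 2 and the simplices of K are:

  0-simplices (10): [0], [1], [2], [3], [4], [5], [6], [7], [8], [9]
  1-simplices (30): (30 of them)
  2-simplices (20): (20 of them)

so the chain groups are C_0 ≅ Z^10, C_1 ≅ Z^30, C_2 ≅ Z^20.

Boundary ∂_1: C_1 → C_0 sends each edge [p,q] (with p < q) to q − p. For instance
  ∂[5,7] = [7] − [5].
As a 10×30 matrix over Z this has rank 9, with invariant factors (1,1,1,1,1,1,1,1,1).

∂_2: C_2 → C_1 sends each 2-simplex [p,q,r] to [q,r] − [p,r] + [p,q]. For instance
  ∂[5,7,8] = [7,8] − [5,8] + [5,7],
  ∂[0,5,6] = [5,6] − [0,6] + [0,5].
The 30×20 boundary matrix has rank 20 and Smith normal form diag(1,1,1,1,1,1,1,1,1,1,1,1,1,1,1,1,1,1,1,2).

Now H_k = ker ∂_k / im ∂_{k+1}, so:

  H_0: rank C_0 − rank ∂_1 = 10 − 9 = 1, and the invariant factors of ∂_1 are all 1, so H_0 ≅ Z.
  H_1: rank ker ∂_1 − rank ∂_2 = (30 − 9) − 20 = 1, and ∂_2 has invariant factor 2 > 1, so H_1 ≅ Z × Z/2.
  H_2: rank ker ∂_2 − rank ∂_3 = (20 − 20) − 0 = 0, and there is no ∂_3, so H_2 ≅ 0.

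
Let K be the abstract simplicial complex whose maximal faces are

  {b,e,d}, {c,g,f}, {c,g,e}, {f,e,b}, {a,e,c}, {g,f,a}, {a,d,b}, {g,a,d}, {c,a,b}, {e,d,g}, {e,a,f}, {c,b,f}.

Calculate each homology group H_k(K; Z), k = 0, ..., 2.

Fix the vertex order a < b < c < d < e < f < g and write every simplex with vertices in increasing order. Then dim K = 2 and the simplices of K are:

  0-simplices (7): a, b, c, d, e, f, g
  1-simplices (18): ab, ac, ad, ae, af, ag, bc, bd, be, bf, ce, cf, cg, de, dg, ef, eg, fg
  2-simplices (12): abc, abd, ace, adg, aef, afg, bcf, bde, bef, ceg, cfg, deg

giving chain groups C_0 ≅ Z^7, C_1 ≅ Z^18, C_2 ≅ Z^12.

Boundary ∂_1: C_1 → C_0 maps an edge to its endpoints' difference, ∂[p,q] = q − p. For instance
  ∂bd = d − b.
The 7×18 boundary matrix has rank 6 and Smith normal form diag(1,1,1,1,1,1).

∂_2: C_2 → C_1 sends each 2-simplex [p,q,r] to [q,r] − [p,r] + [p,q]. For instance
  ∂deg = eg − dg + de,
  ∂bcf = cf − bf + bc.
The resulting 18×12 matrix has rank 12, and its Smith normal form has invariant factors (1,1,1,1,1,1,1,1,1,1,1,2).

From H_k ≅ ker(∂_k) / im(∂_{k+1}) we obtain:

  H_0: rank C_0 − rank ∂_1 = 7 − 6 = 1, and the invariant factors of ∂_1 are all 1, so H_0 = Z.
  H_1: rank ker ∂_1 − rank ∂_2 = (18 − 6) − 12 = 0, and ∂_2 has invariant factor 2 > 1, so H_1 = Z/2Z.
  H_2: rank ker ∂_2 − rank ∂_3 = (12 − 12) − 0 = 0, and there is no ∂_3, so H_2 = 0.

(K is a triangulation of the real projective plane RP^2.)

H_0 = Z,  H_1 = Z/2Z,  H_2 = 0.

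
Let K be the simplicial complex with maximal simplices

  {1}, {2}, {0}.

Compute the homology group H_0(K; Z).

We work with the vertex ordering 0 < 1 < 2. The simplices of K, each written with vertices in increasing order, are:

  0-simplices (3): [0], [1], [2]

so the chain groups are C_0 ≅ Z^3.

From H_k ≅ ker(∂_k) / im(∂_{k+1}) we obtain:

  H_0: rank C_0 − rank ∂_1 = 3 − 0 = 3, and there is no ∂_1, so H_0 ≅ Z^3.

(K is a triangulation of a set of 3 points.)

H_0 = Z^3.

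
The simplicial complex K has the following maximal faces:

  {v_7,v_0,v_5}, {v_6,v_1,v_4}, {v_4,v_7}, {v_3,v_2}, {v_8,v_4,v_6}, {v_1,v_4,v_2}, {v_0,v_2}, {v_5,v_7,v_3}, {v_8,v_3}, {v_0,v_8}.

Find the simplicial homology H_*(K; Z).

H_0 = Z,  H_1 = Z^4,  H_2 = 0.

Fix the vertex order v_0 < v_1 < v_2 < v_3 < v_4 < v_5 < v_6 < v_7 < v_8 and write every simplex with vertices in increasing order. Then dim K = 2 and the simplices of K are:

  0-simplices (9): [v_0], [v_1], [v_2], [v_3], [v_4], [v_5], [v_6], [v_7], [v_8]
  1-simplices (17): (17 of them)
  2-simplices (5): [v_0,v_5,v_7], [v_1,v_2,v_4], [v_1,v_4,v_6], [v_3,v_5,v_7], [v_4,v_6,v_8]

Hence C_0 ≅ Z^9, C_1 ≅ Z^17, C_2 ≅ Z^5.

∂_1: C_1 → C_0 sends each edge [p,q] (with p < q) to q − p.
The resulting 9×17 matrix has rank 8, and its Smith normal form has invariant factors (1,1,1,1,1,1,1,1).

The boundary map ∂_2: C_2 → C_1 maps a triangle to the signed sum of its edges. For instance
  ∂[v_0,v_5,v_7] = [v_5,v_7] − [v_0,v_7] + [v_0,v_5],
  ∂[v_1,v_4,v_6] = [v_4,v_6] − [v_1,v_6] + [v_1,v_4].
The 17×5 boundary matrix has rank 5 and Smith normal form diag(1,1,1,1,1).

Now H_k = ker ∂_k / im ∂_{k+1}, so:

  H_0: rank C_0 − rank ∂_1 = 9 − 8 = 1, and the invariant factors of ∂_1 are all 1, so H_0 = Z.
  H_1: rank ker ∂_1 − rank ∂_2 = (17 − 8) − 5 = 4, and the invariant factors of ∂_2 are all 1, so H_1 = Z^4.
  H_2: rank ker ∂_2 − rank ∂_3 = (5 − 5) − 0 = 0, and there is no ∂_3, so H_2 = 0.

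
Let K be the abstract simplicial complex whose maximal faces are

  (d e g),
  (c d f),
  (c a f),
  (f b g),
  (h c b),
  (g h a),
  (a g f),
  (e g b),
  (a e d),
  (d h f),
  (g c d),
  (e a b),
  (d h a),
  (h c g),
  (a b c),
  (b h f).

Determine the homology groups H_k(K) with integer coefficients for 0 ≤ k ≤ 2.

H_0 = Z,  H_1 = Z^2,  H_2 = Z.

We work with the vertex ordering a < b < c < d < e < f < g < h. The simplices of K, each written with vertices in increasing order, are:

  0-simplices (8): a, b, c, d, e, f, g, h
  1-simplices (24): ab, ac, ad, ae, af, ag, ah, bc, be, bf, bg, bh, cd, cf, cg, ch, de, df, dg, dh, eg, fg, fh, gh
  2-simplices (16): abc, abe, acf, ade, adh, afg, agh, bch, beg, bfg, bfh, cdf, cdg, cgh, deg, dfh

so the chain groups are C_0 ≅ Z^8, C_1 ≅ Z^24, C_2 ≅ Z^16.

The boundary map ∂_1: C_1 → C_0 sends each edge [p,q] (with p < q) to q − p.
The resulting 8×24 matrix has rank 7, and its Smith normal form has invariant factors (1,1,1,1,1,1,1).

Boundary ∂_2: C_2 → C_1 sends each 2-simplex [p,q,r] to [q,r] − [p,r] + [p,q]. For instance
  ∂beg = eg − bg + be,
  ∂cdf = df − cf + cd.
The resulting 24×16 matrix has rank 15, and its Smith normal form has invariant factors (1,1,1,1,1,1,1,1,1,1,1,1,1,1,1).

From H_k ≅ ker(∂_k) / im(∂_{k+1}) we obtain:

  H_0: rank C_0 − rank ∂_1 = 8 − 7 = 1, and the invariant factors of ∂_1 are all 1, so H_0 = Z.
  H_1: rank ker ∂_1 − rank ∂_2 = (24 − 7) − 15 = 2, and the invariant factors of ∂_2 are all 1, so H_1 = Z^2.
  H_2: rank ker ∂_2 − rank ∂_3 = (16 − 15) − 0 = 1, and there is no ∂_3, so H_2 = Z.

As a check, the Euler characteristic is 8 − 24 + 16 = 0, which agrees with 1 − 2 + 1 = 0.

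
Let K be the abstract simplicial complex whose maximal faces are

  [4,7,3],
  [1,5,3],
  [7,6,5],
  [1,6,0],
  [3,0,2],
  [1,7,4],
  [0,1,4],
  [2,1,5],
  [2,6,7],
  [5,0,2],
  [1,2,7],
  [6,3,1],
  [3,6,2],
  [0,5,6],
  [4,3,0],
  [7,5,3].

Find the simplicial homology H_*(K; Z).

H_0 = Z,  H_1 = Z^2,  H_2 = Z.

Take the total order 0 < 1 < 2 < 3 < 4 < 5 < 6 < 7 on the vertex set. Then K (dimension 2) consists of the simplices:

  0-simplices (8): [0], [1], [2], [3], [4], [5], [6], [7]
  1-simplices (24): (24 of them)
  2-simplices (16): [0,1,4], [0,1,6], [0,2,3], [0,2,5], [0,3,4], [0,5,6], [1,2,5], [1,2,7], [1,3,5], [1,3,6], [1,4,7], [2,3,6], [2,6,7], [3,4,7], [3,5,7], [5,6,7]

giving chain groups C_0 ≅ Z^8, C_1 ≅ Z^24, C_2 ≅ Z^16.

The boundary map ∂_1: C_1 → C_0 maps an edge to its endpoints' difference, ∂[p,q] = q − p. For instance
  ∂[4,7] = [7] − [4].
The resulting 8×24 matrix has rank 7, and its Smith normal form has invariant factors (1,1,1,1,1,1,1).

Boundary ∂_2: C_2 → C_1 sends each 2-simplex [p,q,r] to [q,r] − [p,r] + [p,q]. For instance
  ∂[0,1,4] = [1,4] − [0,4] + [0,1],
  ∂[1,2,5] = [2,5] − [1,5] + [1,2].
As a 24×16 matrix over Z this has rank 15, with invariant factors (1,1,1,1,1,1,1,1,1,1,1,1,1,1,1).

Now H_k = ker ∂_k / im ∂_{k+1}, so:

  H_0: rank C_0 − rank ∂_1 = 8 − 7 = 1, and the invariant factors of ∂_1 are all 1, so H_0 ≅ Z.
  H_1: rank ker ∂_1 − rank ∂_2 = (24 − 7) − 15 = 2, and the invariant factors of ∂_2 are all 1, so H_1 ≅ Z^2.
  H_2: rank ker ∂_2 − rank ∂_3 = (16 − 15) − 0 = 1, and there is no ∂_3, so H_2 ≅ Z.

(K is a triangulation of the torus T^2.)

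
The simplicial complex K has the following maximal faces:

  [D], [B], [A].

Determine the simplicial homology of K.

H_0 = Z^3.

K has 3 vertices.
rank ∂_0 = 0, rank ∂_1 = 0 ⇒ b_0 = 3 − 0 − 0 = 3. So H_0 = Z^3.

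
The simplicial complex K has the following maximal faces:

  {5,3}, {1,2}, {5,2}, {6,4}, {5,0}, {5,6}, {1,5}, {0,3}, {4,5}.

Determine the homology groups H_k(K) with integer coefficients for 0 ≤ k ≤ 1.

H_0 = Z,  H_1 = Z^3.

We work with the vertex ordering 0 < 1 < 2 < 3 < 4 < 5 < 6. The simplices of K, each written with vertices in increasing order, are:

  0-simplices (7): [0], [1], [2], [3], [4], [5], [6]
  1-simplices (9): [0,3], [0,5], [1,2], [1,5], [2,5], [3,5], [4,5], [4,6], [5,6]

giving chain groups C_0 ≅ Z^7, C_1 ≅ Z^9.

Boundary ∂_1: C_1 → C_0 is given by ∂[p,q] = [q] − [p]. For instance
  ∂[3,5] = [5] − [3].
This gives a 7×9 integer matrix of rank 6; reducing to Smith normal form yields diagonal entries (1,1,1,1,1,1).

Now H_k = ker ∂_k / im ∂_{k+1}, so:

  H_0: rank C_0 − rank ∂_1 = 7 − 6 = 1, and the invariant factors of ∂_1 are all 1, so H_0 ≅ Z.
  H_1: rank ker ∂_1 − rank ∂_2 = (9 − 6) − 0 = 3, and there is no ∂_2, so H_1 ≅ Z^3.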